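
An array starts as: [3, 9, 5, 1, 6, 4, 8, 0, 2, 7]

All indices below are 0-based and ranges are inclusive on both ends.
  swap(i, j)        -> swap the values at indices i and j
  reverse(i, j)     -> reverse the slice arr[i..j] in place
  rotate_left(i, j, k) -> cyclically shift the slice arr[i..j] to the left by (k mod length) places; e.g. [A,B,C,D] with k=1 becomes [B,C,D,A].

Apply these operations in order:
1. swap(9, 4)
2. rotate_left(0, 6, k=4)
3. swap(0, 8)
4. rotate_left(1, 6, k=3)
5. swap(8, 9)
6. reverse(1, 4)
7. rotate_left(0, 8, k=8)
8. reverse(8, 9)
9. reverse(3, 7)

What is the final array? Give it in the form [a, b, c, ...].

After 1 (swap(9, 4)): [3, 9, 5, 1, 7, 4, 8, 0, 2, 6]
After 2 (rotate_left(0, 6, k=4)): [7, 4, 8, 3, 9, 5, 1, 0, 2, 6]
After 3 (swap(0, 8)): [2, 4, 8, 3, 9, 5, 1, 0, 7, 6]
After 4 (rotate_left(1, 6, k=3)): [2, 9, 5, 1, 4, 8, 3, 0, 7, 6]
After 5 (swap(8, 9)): [2, 9, 5, 1, 4, 8, 3, 0, 6, 7]
After 6 (reverse(1, 4)): [2, 4, 1, 5, 9, 8, 3, 0, 6, 7]
After 7 (rotate_left(0, 8, k=8)): [6, 2, 4, 1, 5, 9, 8, 3, 0, 7]
After 8 (reverse(8, 9)): [6, 2, 4, 1, 5, 9, 8, 3, 7, 0]
After 9 (reverse(3, 7)): [6, 2, 4, 3, 8, 9, 5, 1, 7, 0]

Answer: [6, 2, 4, 3, 8, 9, 5, 1, 7, 0]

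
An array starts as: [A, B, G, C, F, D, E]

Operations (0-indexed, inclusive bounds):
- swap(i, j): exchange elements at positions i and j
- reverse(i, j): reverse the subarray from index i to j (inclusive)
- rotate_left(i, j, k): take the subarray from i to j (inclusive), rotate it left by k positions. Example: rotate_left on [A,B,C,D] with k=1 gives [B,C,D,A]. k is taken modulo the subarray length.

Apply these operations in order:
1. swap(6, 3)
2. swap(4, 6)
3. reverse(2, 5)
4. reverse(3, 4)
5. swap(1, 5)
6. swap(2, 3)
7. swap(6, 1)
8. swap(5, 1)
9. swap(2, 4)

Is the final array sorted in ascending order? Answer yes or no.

After 1 (swap(6, 3)): [A, B, G, E, F, D, C]
After 2 (swap(4, 6)): [A, B, G, E, C, D, F]
After 3 (reverse(2, 5)): [A, B, D, C, E, G, F]
After 4 (reverse(3, 4)): [A, B, D, E, C, G, F]
After 5 (swap(1, 5)): [A, G, D, E, C, B, F]
After 6 (swap(2, 3)): [A, G, E, D, C, B, F]
After 7 (swap(6, 1)): [A, F, E, D, C, B, G]
After 8 (swap(5, 1)): [A, B, E, D, C, F, G]
After 9 (swap(2, 4)): [A, B, C, D, E, F, G]

Answer: yes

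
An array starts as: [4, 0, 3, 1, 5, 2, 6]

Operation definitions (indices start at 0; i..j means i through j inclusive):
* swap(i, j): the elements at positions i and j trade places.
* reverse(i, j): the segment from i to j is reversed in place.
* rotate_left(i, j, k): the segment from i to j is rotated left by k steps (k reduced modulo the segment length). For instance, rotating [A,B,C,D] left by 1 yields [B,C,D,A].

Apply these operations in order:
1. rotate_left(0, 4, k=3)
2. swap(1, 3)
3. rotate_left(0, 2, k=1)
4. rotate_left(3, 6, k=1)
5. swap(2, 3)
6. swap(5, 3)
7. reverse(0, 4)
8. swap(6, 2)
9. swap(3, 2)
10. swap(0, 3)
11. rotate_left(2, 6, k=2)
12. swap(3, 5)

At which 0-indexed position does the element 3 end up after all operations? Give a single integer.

After 1 (rotate_left(0, 4, k=3)): [1, 5, 4, 0, 3, 2, 6]
After 2 (swap(1, 3)): [1, 0, 4, 5, 3, 2, 6]
After 3 (rotate_left(0, 2, k=1)): [0, 4, 1, 5, 3, 2, 6]
After 4 (rotate_left(3, 6, k=1)): [0, 4, 1, 3, 2, 6, 5]
After 5 (swap(2, 3)): [0, 4, 3, 1, 2, 6, 5]
After 6 (swap(5, 3)): [0, 4, 3, 6, 2, 1, 5]
After 7 (reverse(0, 4)): [2, 6, 3, 4, 0, 1, 5]
After 8 (swap(6, 2)): [2, 6, 5, 4, 0, 1, 3]
After 9 (swap(3, 2)): [2, 6, 4, 5, 0, 1, 3]
After 10 (swap(0, 3)): [5, 6, 4, 2, 0, 1, 3]
After 11 (rotate_left(2, 6, k=2)): [5, 6, 0, 1, 3, 4, 2]
After 12 (swap(3, 5)): [5, 6, 0, 4, 3, 1, 2]

Answer: 4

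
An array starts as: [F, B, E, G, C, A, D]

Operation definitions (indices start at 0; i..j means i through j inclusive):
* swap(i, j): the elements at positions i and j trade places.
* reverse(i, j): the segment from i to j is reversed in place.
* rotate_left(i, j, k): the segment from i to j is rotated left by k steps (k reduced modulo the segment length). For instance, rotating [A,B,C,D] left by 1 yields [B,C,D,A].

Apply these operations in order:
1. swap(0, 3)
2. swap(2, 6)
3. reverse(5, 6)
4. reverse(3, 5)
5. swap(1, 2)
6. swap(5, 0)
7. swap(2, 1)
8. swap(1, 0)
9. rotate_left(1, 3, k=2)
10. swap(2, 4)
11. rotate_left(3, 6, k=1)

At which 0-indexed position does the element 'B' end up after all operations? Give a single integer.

Answer: 0

Derivation:
After 1 (swap(0, 3)): [G, B, E, F, C, A, D]
After 2 (swap(2, 6)): [G, B, D, F, C, A, E]
After 3 (reverse(5, 6)): [G, B, D, F, C, E, A]
After 4 (reverse(3, 5)): [G, B, D, E, C, F, A]
After 5 (swap(1, 2)): [G, D, B, E, C, F, A]
After 6 (swap(5, 0)): [F, D, B, E, C, G, A]
After 7 (swap(2, 1)): [F, B, D, E, C, G, A]
After 8 (swap(1, 0)): [B, F, D, E, C, G, A]
After 9 (rotate_left(1, 3, k=2)): [B, E, F, D, C, G, A]
After 10 (swap(2, 4)): [B, E, C, D, F, G, A]
After 11 (rotate_left(3, 6, k=1)): [B, E, C, F, G, A, D]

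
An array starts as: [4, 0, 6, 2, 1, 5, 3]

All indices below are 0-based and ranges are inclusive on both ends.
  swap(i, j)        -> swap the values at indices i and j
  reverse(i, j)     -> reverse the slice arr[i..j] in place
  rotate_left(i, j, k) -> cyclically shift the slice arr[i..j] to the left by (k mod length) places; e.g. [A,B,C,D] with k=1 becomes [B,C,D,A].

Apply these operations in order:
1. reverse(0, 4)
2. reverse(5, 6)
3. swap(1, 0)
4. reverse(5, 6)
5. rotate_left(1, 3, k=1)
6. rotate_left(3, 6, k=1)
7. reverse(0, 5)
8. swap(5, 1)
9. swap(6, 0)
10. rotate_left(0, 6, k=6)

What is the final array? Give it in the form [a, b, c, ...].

After 1 (reverse(0, 4)): [1, 2, 6, 0, 4, 5, 3]
After 2 (reverse(5, 6)): [1, 2, 6, 0, 4, 3, 5]
After 3 (swap(1, 0)): [2, 1, 6, 0, 4, 3, 5]
After 4 (reverse(5, 6)): [2, 1, 6, 0, 4, 5, 3]
After 5 (rotate_left(1, 3, k=1)): [2, 6, 0, 1, 4, 5, 3]
After 6 (rotate_left(3, 6, k=1)): [2, 6, 0, 4, 5, 3, 1]
After 7 (reverse(0, 5)): [3, 5, 4, 0, 6, 2, 1]
After 8 (swap(5, 1)): [3, 2, 4, 0, 6, 5, 1]
After 9 (swap(6, 0)): [1, 2, 4, 0, 6, 5, 3]
After 10 (rotate_left(0, 6, k=6)): [3, 1, 2, 4, 0, 6, 5]

Answer: [3, 1, 2, 4, 0, 6, 5]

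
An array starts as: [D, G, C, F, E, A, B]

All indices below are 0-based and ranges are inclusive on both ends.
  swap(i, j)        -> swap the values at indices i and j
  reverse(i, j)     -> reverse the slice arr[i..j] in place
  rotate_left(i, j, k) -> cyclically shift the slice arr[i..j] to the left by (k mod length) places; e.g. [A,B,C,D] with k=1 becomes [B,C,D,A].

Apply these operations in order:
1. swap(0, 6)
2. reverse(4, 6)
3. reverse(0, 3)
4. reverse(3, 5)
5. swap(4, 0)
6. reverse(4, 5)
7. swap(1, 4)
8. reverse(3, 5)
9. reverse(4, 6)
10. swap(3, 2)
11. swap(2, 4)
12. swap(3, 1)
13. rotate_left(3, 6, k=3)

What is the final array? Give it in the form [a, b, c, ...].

After 1 (swap(0, 6)): [B, G, C, F, E, A, D]
After 2 (reverse(4, 6)): [B, G, C, F, D, A, E]
After 3 (reverse(0, 3)): [F, C, G, B, D, A, E]
After 4 (reverse(3, 5)): [F, C, G, A, D, B, E]
After 5 (swap(4, 0)): [D, C, G, A, F, B, E]
After 6 (reverse(4, 5)): [D, C, G, A, B, F, E]
After 7 (swap(1, 4)): [D, B, G, A, C, F, E]
After 8 (reverse(3, 5)): [D, B, G, F, C, A, E]
After 9 (reverse(4, 6)): [D, B, G, F, E, A, C]
After 10 (swap(3, 2)): [D, B, F, G, E, A, C]
After 11 (swap(2, 4)): [D, B, E, G, F, A, C]
After 12 (swap(3, 1)): [D, G, E, B, F, A, C]
After 13 (rotate_left(3, 6, k=3)): [D, G, E, C, B, F, A]

Answer: [D, G, E, C, B, F, A]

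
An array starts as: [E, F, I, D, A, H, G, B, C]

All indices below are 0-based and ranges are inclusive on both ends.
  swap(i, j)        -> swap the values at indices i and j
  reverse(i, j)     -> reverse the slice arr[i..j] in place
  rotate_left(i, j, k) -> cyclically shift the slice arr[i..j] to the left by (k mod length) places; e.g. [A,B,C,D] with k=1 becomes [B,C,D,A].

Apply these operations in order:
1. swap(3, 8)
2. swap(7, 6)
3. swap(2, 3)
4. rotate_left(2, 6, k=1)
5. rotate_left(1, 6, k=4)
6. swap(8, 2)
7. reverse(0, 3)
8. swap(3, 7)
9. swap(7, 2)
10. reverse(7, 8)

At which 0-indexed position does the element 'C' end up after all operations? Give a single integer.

After 1 (swap(3, 8)): [E, F, I, C, A, H, G, B, D]
After 2 (swap(7, 6)): [E, F, I, C, A, H, B, G, D]
After 3 (swap(2, 3)): [E, F, C, I, A, H, B, G, D]
After 4 (rotate_left(2, 6, k=1)): [E, F, I, A, H, B, C, G, D]
After 5 (rotate_left(1, 6, k=4)): [E, B, C, F, I, A, H, G, D]
After 6 (swap(8, 2)): [E, B, D, F, I, A, H, G, C]
After 7 (reverse(0, 3)): [F, D, B, E, I, A, H, G, C]
After 8 (swap(3, 7)): [F, D, B, G, I, A, H, E, C]
After 9 (swap(7, 2)): [F, D, E, G, I, A, H, B, C]
After 10 (reverse(7, 8)): [F, D, E, G, I, A, H, C, B]

Answer: 7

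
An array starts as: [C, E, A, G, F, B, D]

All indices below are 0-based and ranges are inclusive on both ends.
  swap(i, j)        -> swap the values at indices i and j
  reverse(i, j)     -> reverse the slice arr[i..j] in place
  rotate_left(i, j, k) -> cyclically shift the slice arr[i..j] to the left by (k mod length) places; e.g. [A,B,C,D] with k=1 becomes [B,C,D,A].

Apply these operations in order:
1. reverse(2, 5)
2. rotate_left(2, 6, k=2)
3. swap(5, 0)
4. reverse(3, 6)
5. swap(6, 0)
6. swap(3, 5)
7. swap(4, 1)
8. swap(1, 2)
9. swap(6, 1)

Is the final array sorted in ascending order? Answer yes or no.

After 1 (reverse(2, 5)): [C, E, B, F, G, A, D]
After 2 (rotate_left(2, 6, k=2)): [C, E, G, A, D, B, F]
After 3 (swap(5, 0)): [B, E, G, A, D, C, F]
After 4 (reverse(3, 6)): [B, E, G, F, C, D, A]
After 5 (swap(6, 0)): [A, E, G, F, C, D, B]
After 6 (swap(3, 5)): [A, E, G, D, C, F, B]
After 7 (swap(4, 1)): [A, C, G, D, E, F, B]
After 8 (swap(1, 2)): [A, G, C, D, E, F, B]
After 9 (swap(6, 1)): [A, B, C, D, E, F, G]

Answer: yes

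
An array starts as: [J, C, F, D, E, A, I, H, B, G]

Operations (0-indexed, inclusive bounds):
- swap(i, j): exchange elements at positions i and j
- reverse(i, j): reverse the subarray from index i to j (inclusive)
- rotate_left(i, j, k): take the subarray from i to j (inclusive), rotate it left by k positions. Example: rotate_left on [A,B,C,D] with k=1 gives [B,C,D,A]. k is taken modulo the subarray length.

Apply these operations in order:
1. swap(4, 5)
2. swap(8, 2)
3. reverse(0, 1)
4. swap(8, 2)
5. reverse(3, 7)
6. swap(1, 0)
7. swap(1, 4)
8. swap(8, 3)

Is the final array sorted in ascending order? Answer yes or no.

After 1 (swap(4, 5)): [J, C, F, D, A, E, I, H, B, G]
After 2 (swap(8, 2)): [J, C, B, D, A, E, I, H, F, G]
After 3 (reverse(0, 1)): [C, J, B, D, A, E, I, H, F, G]
After 4 (swap(8, 2)): [C, J, F, D, A, E, I, H, B, G]
After 5 (reverse(3, 7)): [C, J, F, H, I, E, A, D, B, G]
After 6 (swap(1, 0)): [J, C, F, H, I, E, A, D, B, G]
After 7 (swap(1, 4)): [J, I, F, H, C, E, A, D, B, G]
After 8 (swap(8, 3)): [J, I, F, B, C, E, A, D, H, G]

Answer: no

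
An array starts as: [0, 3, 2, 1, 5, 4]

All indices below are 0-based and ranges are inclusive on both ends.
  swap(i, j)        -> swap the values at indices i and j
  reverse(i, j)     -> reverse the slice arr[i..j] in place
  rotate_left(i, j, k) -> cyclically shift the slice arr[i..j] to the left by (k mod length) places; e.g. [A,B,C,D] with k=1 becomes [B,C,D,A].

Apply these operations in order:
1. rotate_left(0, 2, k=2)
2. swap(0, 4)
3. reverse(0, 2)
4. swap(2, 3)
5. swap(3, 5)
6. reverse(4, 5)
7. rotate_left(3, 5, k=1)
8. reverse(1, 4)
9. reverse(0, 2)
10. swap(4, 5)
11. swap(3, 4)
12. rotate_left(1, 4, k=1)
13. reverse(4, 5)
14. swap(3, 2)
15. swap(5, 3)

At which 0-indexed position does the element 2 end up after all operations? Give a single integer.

Answer: 3

Derivation:
After 1 (rotate_left(0, 2, k=2)): [2, 0, 3, 1, 5, 4]
After 2 (swap(0, 4)): [5, 0, 3, 1, 2, 4]
After 3 (reverse(0, 2)): [3, 0, 5, 1, 2, 4]
After 4 (swap(2, 3)): [3, 0, 1, 5, 2, 4]
After 5 (swap(3, 5)): [3, 0, 1, 4, 2, 5]
After 6 (reverse(4, 5)): [3, 0, 1, 4, 5, 2]
After 7 (rotate_left(3, 5, k=1)): [3, 0, 1, 5, 2, 4]
After 8 (reverse(1, 4)): [3, 2, 5, 1, 0, 4]
After 9 (reverse(0, 2)): [5, 2, 3, 1, 0, 4]
After 10 (swap(4, 5)): [5, 2, 3, 1, 4, 0]
After 11 (swap(3, 4)): [5, 2, 3, 4, 1, 0]
After 12 (rotate_left(1, 4, k=1)): [5, 3, 4, 1, 2, 0]
After 13 (reverse(4, 5)): [5, 3, 4, 1, 0, 2]
After 14 (swap(3, 2)): [5, 3, 1, 4, 0, 2]
After 15 (swap(5, 3)): [5, 3, 1, 2, 0, 4]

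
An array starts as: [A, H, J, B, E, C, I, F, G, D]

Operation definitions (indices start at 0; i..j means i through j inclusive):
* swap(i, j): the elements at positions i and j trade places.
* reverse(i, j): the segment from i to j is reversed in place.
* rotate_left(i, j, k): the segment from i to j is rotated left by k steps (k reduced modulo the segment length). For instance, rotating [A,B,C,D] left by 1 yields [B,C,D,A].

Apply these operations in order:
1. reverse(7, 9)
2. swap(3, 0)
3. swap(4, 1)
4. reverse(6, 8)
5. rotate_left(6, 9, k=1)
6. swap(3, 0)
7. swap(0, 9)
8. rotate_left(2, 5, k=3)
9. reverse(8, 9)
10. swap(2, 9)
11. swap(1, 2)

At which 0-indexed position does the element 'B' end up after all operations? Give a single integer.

Answer: 4

Derivation:
After 1 (reverse(7, 9)): [A, H, J, B, E, C, I, D, G, F]
After 2 (swap(3, 0)): [B, H, J, A, E, C, I, D, G, F]
After 3 (swap(4, 1)): [B, E, J, A, H, C, I, D, G, F]
After 4 (reverse(6, 8)): [B, E, J, A, H, C, G, D, I, F]
After 5 (rotate_left(6, 9, k=1)): [B, E, J, A, H, C, D, I, F, G]
After 6 (swap(3, 0)): [A, E, J, B, H, C, D, I, F, G]
After 7 (swap(0, 9)): [G, E, J, B, H, C, D, I, F, A]
After 8 (rotate_left(2, 5, k=3)): [G, E, C, J, B, H, D, I, F, A]
After 9 (reverse(8, 9)): [G, E, C, J, B, H, D, I, A, F]
After 10 (swap(2, 9)): [G, E, F, J, B, H, D, I, A, C]
After 11 (swap(1, 2)): [G, F, E, J, B, H, D, I, A, C]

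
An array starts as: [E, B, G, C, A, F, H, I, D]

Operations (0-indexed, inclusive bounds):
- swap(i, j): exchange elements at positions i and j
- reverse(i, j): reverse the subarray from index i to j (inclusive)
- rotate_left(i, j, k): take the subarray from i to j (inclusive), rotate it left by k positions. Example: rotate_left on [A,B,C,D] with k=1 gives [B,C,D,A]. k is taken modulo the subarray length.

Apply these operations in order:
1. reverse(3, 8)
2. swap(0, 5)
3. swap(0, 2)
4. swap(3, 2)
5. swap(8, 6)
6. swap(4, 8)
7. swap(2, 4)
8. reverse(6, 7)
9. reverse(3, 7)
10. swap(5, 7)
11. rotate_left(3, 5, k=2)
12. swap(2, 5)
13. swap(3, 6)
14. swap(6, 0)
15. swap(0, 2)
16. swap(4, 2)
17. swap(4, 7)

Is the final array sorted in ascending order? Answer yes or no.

Answer: yes

Derivation:
After 1 (reverse(3, 8)): [E, B, G, D, I, H, F, A, C]
After 2 (swap(0, 5)): [H, B, G, D, I, E, F, A, C]
After 3 (swap(0, 2)): [G, B, H, D, I, E, F, A, C]
After 4 (swap(3, 2)): [G, B, D, H, I, E, F, A, C]
After 5 (swap(8, 6)): [G, B, D, H, I, E, C, A, F]
After 6 (swap(4, 8)): [G, B, D, H, F, E, C, A, I]
After 7 (swap(2, 4)): [G, B, F, H, D, E, C, A, I]
After 8 (reverse(6, 7)): [G, B, F, H, D, E, A, C, I]
After 9 (reverse(3, 7)): [G, B, F, C, A, E, D, H, I]
After 10 (swap(5, 7)): [G, B, F, C, A, H, D, E, I]
After 11 (rotate_left(3, 5, k=2)): [G, B, F, H, C, A, D, E, I]
After 12 (swap(2, 5)): [G, B, A, H, C, F, D, E, I]
After 13 (swap(3, 6)): [G, B, A, D, C, F, H, E, I]
After 14 (swap(6, 0)): [H, B, A, D, C, F, G, E, I]
After 15 (swap(0, 2)): [A, B, H, D, C, F, G, E, I]
After 16 (swap(4, 2)): [A, B, C, D, H, F, G, E, I]
After 17 (swap(4, 7)): [A, B, C, D, E, F, G, H, I]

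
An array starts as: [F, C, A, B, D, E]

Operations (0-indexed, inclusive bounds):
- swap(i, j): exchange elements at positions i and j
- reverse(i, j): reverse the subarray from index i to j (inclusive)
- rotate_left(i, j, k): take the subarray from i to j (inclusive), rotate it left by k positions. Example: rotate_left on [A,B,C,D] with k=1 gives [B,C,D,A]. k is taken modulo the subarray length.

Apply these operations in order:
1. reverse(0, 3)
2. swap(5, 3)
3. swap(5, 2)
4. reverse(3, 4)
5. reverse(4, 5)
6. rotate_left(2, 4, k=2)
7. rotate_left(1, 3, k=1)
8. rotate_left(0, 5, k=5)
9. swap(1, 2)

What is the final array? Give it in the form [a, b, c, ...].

Answer: [E, C, B, F, A, D]

Derivation:
After 1 (reverse(0, 3)): [B, A, C, F, D, E]
After 2 (swap(5, 3)): [B, A, C, E, D, F]
After 3 (swap(5, 2)): [B, A, F, E, D, C]
After 4 (reverse(3, 4)): [B, A, F, D, E, C]
After 5 (reverse(4, 5)): [B, A, F, D, C, E]
After 6 (rotate_left(2, 4, k=2)): [B, A, C, F, D, E]
After 7 (rotate_left(1, 3, k=1)): [B, C, F, A, D, E]
After 8 (rotate_left(0, 5, k=5)): [E, B, C, F, A, D]
After 9 (swap(1, 2)): [E, C, B, F, A, D]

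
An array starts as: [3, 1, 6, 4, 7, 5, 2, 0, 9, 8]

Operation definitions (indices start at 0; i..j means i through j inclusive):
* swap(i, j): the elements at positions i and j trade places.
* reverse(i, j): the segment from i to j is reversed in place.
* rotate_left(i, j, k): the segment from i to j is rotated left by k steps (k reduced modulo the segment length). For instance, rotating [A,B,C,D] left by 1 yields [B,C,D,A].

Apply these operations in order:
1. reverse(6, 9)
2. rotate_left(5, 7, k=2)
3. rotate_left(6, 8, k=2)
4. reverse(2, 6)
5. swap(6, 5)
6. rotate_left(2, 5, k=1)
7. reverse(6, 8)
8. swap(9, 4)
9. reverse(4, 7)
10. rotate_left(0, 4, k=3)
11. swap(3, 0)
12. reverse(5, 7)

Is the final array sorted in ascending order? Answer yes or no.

Answer: no

Derivation:
After 1 (reverse(6, 9)): [3, 1, 6, 4, 7, 5, 8, 9, 0, 2]
After 2 (rotate_left(5, 7, k=2)): [3, 1, 6, 4, 7, 9, 5, 8, 0, 2]
After 3 (rotate_left(6, 8, k=2)): [3, 1, 6, 4, 7, 9, 0, 5, 8, 2]
After 4 (reverse(2, 6)): [3, 1, 0, 9, 7, 4, 6, 5, 8, 2]
After 5 (swap(6, 5)): [3, 1, 0, 9, 7, 6, 4, 5, 8, 2]
After 6 (rotate_left(2, 5, k=1)): [3, 1, 9, 7, 6, 0, 4, 5, 8, 2]
After 7 (reverse(6, 8)): [3, 1, 9, 7, 6, 0, 8, 5, 4, 2]
After 8 (swap(9, 4)): [3, 1, 9, 7, 2, 0, 8, 5, 4, 6]
After 9 (reverse(4, 7)): [3, 1, 9, 7, 5, 8, 0, 2, 4, 6]
After 10 (rotate_left(0, 4, k=3)): [7, 5, 3, 1, 9, 8, 0, 2, 4, 6]
After 11 (swap(3, 0)): [1, 5, 3, 7, 9, 8, 0, 2, 4, 6]
After 12 (reverse(5, 7)): [1, 5, 3, 7, 9, 2, 0, 8, 4, 6]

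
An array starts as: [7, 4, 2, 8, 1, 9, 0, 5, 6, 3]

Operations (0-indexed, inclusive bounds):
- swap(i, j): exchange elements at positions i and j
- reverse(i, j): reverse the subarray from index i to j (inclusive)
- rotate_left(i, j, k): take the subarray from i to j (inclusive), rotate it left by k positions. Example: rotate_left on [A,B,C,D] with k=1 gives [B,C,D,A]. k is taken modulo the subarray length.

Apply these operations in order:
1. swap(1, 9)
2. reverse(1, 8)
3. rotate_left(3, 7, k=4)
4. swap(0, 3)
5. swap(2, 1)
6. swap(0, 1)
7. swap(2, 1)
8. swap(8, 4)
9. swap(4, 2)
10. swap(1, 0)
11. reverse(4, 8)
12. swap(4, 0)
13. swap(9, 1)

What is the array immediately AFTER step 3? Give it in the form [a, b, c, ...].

After 1 (swap(1, 9)): [7, 3, 2, 8, 1, 9, 0, 5, 6, 4]
After 2 (reverse(1, 8)): [7, 6, 5, 0, 9, 1, 8, 2, 3, 4]
After 3 (rotate_left(3, 7, k=4)): [7, 6, 5, 2, 0, 9, 1, 8, 3, 4]

Answer: [7, 6, 5, 2, 0, 9, 1, 8, 3, 4]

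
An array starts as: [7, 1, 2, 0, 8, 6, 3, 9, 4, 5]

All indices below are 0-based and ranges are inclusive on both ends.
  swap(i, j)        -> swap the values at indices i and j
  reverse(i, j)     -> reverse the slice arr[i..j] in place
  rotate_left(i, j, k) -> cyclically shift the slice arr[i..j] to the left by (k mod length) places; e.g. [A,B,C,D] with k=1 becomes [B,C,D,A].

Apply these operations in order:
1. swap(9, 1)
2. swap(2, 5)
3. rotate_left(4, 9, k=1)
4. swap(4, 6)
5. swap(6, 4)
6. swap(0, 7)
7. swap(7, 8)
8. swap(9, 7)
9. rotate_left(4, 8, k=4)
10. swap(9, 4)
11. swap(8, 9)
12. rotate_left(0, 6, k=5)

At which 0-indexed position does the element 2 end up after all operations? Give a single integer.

After 1 (swap(9, 1)): [7, 5, 2, 0, 8, 6, 3, 9, 4, 1]
After 2 (swap(2, 5)): [7, 5, 6, 0, 8, 2, 3, 9, 4, 1]
After 3 (rotate_left(4, 9, k=1)): [7, 5, 6, 0, 2, 3, 9, 4, 1, 8]
After 4 (swap(4, 6)): [7, 5, 6, 0, 9, 3, 2, 4, 1, 8]
After 5 (swap(6, 4)): [7, 5, 6, 0, 2, 3, 9, 4, 1, 8]
After 6 (swap(0, 7)): [4, 5, 6, 0, 2, 3, 9, 7, 1, 8]
After 7 (swap(7, 8)): [4, 5, 6, 0, 2, 3, 9, 1, 7, 8]
After 8 (swap(9, 7)): [4, 5, 6, 0, 2, 3, 9, 8, 7, 1]
After 9 (rotate_left(4, 8, k=4)): [4, 5, 6, 0, 7, 2, 3, 9, 8, 1]
After 10 (swap(9, 4)): [4, 5, 6, 0, 1, 2, 3, 9, 8, 7]
After 11 (swap(8, 9)): [4, 5, 6, 0, 1, 2, 3, 9, 7, 8]
After 12 (rotate_left(0, 6, k=5)): [2, 3, 4, 5, 6, 0, 1, 9, 7, 8]

Answer: 0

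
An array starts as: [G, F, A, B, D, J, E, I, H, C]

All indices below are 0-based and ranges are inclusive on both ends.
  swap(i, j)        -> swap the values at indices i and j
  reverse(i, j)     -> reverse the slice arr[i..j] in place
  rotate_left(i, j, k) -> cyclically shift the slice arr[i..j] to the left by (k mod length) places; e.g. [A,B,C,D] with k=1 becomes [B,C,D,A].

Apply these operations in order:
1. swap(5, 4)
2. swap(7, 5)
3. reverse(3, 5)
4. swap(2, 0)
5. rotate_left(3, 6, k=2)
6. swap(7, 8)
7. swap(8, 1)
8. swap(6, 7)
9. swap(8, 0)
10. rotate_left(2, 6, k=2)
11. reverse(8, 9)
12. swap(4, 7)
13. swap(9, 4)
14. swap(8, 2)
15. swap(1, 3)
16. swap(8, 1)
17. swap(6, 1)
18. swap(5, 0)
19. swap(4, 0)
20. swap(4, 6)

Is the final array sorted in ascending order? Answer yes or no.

Answer: yes

Derivation:
After 1 (swap(5, 4)): [G, F, A, B, J, D, E, I, H, C]
After 2 (swap(7, 5)): [G, F, A, B, J, I, E, D, H, C]
After 3 (reverse(3, 5)): [G, F, A, I, J, B, E, D, H, C]
After 4 (swap(2, 0)): [A, F, G, I, J, B, E, D, H, C]
After 5 (rotate_left(3, 6, k=2)): [A, F, G, B, E, I, J, D, H, C]
After 6 (swap(7, 8)): [A, F, G, B, E, I, J, H, D, C]
After 7 (swap(8, 1)): [A, D, G, B, E, I, J, H, F, C]
After 8 (swap(6, 7)): [A, D, G, B, E, I, H, J, F, C]
After 9 (swap(8, 0)): [F, D, G, B, E, I, H, J, A, C]
After 10 (rotate_left(2, 6, k=2)): [F, D, E, I, H, G, B, J, A, C]
After 11 (reverse(8, 9)): [F, D, E, I, H, G, B, J, C, A]
After 12 (swap(4, 7)): [F, D, E, I, J, G, B, H, C, A]
After 13 (swap(9, 4)): [F, D, E, I, A, G, B, H, C, J]
After 14 (swap(8, 2)): [F, D, C, I, A, G, B, H, E, J]
After 15 (swap(1, 3)): [F, I, C, D, A, G, B, H, E, J]
After 16 (swap(8, 1)): [F, E, C, D, A, G, B, H, I, J]
After 17 (swap(6, 1)): [F, B, C, D, A, G, E, H, I, J]
After 18 (swap(5, 0)): [G, B, C, D, A, F, E, H, I, J]
After 19 (swap(4, 0)): [A, B, C, D, G, F, E, H, I, J]
After 20 (swap(4, 6)): [A, B, C, D, E, F, G, H, I, J]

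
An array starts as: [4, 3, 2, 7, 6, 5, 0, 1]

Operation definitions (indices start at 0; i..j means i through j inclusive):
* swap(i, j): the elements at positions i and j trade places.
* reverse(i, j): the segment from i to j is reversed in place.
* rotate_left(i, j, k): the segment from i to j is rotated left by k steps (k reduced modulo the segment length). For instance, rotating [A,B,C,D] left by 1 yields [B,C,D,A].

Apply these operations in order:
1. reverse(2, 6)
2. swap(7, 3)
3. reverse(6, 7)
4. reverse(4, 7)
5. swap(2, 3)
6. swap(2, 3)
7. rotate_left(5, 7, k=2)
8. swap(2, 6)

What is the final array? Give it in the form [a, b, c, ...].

Answer: [4, 3, 5, 1, 2, 6, 0, 7]

Derivation:
After 1 (reverse(2, 6)): [4, 3, 0, 5, 6, 7, 2, 1]
After 2 (swap(7, 3)): [4, 3, 0, 1, 6, 7, 2, 5]
After 3 (reverse(6, 7)): [4, 3, 0, 1, 6, 7, 5, 2]
After 4 (reverse(4, 7)): [4, 3, 0, 1, 2, 5, 7, 6]
After 5 (swap(2, 3)): [4, 3, 1, 0, 2, 5, 7, 6]
After 6 (swap(2, 3)): [4, 3, 0, 1, 2, 5, 7, 6]
After 7 (rotate_left(5, 7, k=2)): [4, 3, 0, 1, 2, 6, 5, 7]
After 8 (swap(2, 6)): [4, 3, 5, 1, 2, 6, 0, 7]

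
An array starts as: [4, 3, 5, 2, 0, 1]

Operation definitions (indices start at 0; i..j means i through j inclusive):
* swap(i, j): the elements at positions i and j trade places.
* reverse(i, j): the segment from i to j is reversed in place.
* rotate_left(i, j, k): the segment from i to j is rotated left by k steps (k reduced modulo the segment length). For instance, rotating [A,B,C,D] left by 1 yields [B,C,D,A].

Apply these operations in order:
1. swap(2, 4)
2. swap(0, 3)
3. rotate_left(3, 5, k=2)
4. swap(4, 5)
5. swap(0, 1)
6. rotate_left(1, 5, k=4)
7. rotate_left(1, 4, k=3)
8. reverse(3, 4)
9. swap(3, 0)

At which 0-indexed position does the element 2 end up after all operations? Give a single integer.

Answer: 4

Derivation:
After 1 (swap(2, 4)): [4, 3, 0, 2, 5, 1]
After 2 (swap(0, 3)): [2, 3, 0, 4, 5, 1]
After 3 (rotate_left(3, 5, k=2)): [2, 3, 0, 1, 4, 5]
After 4 (swap(4, 5)): [2, 3, 0, 1, 5, 4]
After 5 (swap(0, 1)): [3, 2, 0, 1, 5, 4]
After 6 (rotate_left(1, 5, k=4)): [3, 4, 2, 0, 1, 5]
After 7 (rotate_left(1, 4, k=3)): [3, 1, 4, 2, 0, 5]
After 8 (reverse(3, 4)): [3, 1, 4, 0, 2, 5]
After 9 (swap(3, 0)): [0, 1, 4, 3, 2, 5]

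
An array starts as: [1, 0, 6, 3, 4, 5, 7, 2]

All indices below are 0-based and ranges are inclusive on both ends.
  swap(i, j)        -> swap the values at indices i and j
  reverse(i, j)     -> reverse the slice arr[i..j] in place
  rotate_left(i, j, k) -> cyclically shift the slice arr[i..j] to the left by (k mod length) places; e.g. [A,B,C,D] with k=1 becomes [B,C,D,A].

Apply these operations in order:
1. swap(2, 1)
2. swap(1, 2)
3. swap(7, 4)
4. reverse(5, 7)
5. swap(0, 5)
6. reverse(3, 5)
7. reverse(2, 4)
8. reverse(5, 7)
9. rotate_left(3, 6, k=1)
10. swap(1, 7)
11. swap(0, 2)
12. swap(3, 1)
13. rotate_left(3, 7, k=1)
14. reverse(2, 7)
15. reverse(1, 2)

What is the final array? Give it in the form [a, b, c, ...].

After 1 (swap(2, 1)): [1, 6, 0, 3, 4, 5, 7, 2]
After 2 (swap(1, 2)): [1, 0, 6, 3, 4, 5, 7, 2]
After 3 (swap(7, 4)): [1, 0, 6, 3, 2, 5, 7, 4]
After 4 (reverse(5, 7)): [1, 0, 6, 3, 2, 4, 7, 5]
After 5 (swap(0, 5)): [4, 0, 6, 3, 2, 1, 7, 5]
After 6 (reverse(3, 5)): [4, 0, 6, 1, 2, 3, 7, 5]
After 7 (reverse(2, 4)): [4, 0, 2, 1, 6, 3, 7, 5]
After 8 (reverse(5, 7)): [4, 0, 2, 1, 6, 5, 7, 3]
After 9 (rotate_left(3, 6, k=1)): [4, 0, 2, 6, 5, 7, 1, 3]
After 10 (swap(1, 7)): [4, 3, 2, 6, 5, 7, 1, 0]
After 11 (swap(0, 2)): [2, 3, 4, 6, 5, 7, 1, 0]
After 12 (swap(3, 1)): [2, 6, 4, 3, 5, 7, 1, 0]
After 13 (rotate_left(3, 7, k=1)): [2, 6, 4, 5, 7, 1, 0, 3]
After 14 (reverse(2, 7)): [2, 6, 3, 0, 1, 7, 5, 4]
After 15 (reverse(1, 2)): [2, 3, 6, 0, 1, 7, 5, 4]

Answer: [2, 3, 6, 0, 1, 7, 5, 4]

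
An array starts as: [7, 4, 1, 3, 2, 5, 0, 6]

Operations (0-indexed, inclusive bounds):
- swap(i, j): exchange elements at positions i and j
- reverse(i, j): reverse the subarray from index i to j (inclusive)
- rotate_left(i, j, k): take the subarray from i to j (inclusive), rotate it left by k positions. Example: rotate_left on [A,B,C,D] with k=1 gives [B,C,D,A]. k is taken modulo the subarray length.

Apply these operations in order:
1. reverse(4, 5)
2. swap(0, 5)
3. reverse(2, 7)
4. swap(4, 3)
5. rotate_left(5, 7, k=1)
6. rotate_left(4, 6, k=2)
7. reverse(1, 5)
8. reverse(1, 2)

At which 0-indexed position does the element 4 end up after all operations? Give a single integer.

Answer: 5

Derivation:
After 1 (reverse(4, 5)): [7, 4, 1, 3, 5, 2, 0, 6]
After 2 (swap(0, 5)): [2, 4, 1, 3, 5, 7, 0, 6]
After 3 (reverse(2, 7)): [2, 4, 6, 0, 7, 5, 3, 1]
After 4 (swap(4, 3)): [2, 4, 6, 7, 0, 5, 3, 1]
After 5 (rotate_left(5, 7, k=1)): [2, 4, 6, 7, 0, 3, 1, 5]
After 6 (rotate_left(4, 6, k=2)): [2, 4, 6, 7, 1, 0, 3, 5]
After 7 (reverse(1, 5)): [2, 0, 1, 7, 6, 4, 3, 5]
After 8 (reverse(1, 2)): [2, 1, 0, 7, 6, 4, 3, 5]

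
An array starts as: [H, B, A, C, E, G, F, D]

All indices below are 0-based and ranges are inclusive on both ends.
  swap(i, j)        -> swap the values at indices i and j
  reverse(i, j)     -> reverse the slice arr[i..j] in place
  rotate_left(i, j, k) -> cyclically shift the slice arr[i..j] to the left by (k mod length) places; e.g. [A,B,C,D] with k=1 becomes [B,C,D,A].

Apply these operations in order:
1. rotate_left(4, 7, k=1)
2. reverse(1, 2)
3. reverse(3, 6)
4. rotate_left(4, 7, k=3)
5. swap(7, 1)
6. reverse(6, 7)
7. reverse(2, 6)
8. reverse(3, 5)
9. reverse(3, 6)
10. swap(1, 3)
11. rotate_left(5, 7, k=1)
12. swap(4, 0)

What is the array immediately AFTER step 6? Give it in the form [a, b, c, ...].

Answer: [H, C, B, D, E, F, A, G]

Derivation:
After 1 (rotate_left(4, 7, k=1)): [H, B, A, C, G, F, D, E]
After 2 (reverse(1, 2)): [H, A, B, C, G, F, D, E]
After 3 (reverse(3, 6)): [H, A, B, D, F, G, C, E]
After 4 (rotate_left(4, 7, k=3)): [H, A, B, D, E, F, G, C]
After 5 (swap(7, 1)): [H, C, B, D, E, F, G, A]
After 6 (reverse(6, 7)): [H, C, B, D, E, F, A, G]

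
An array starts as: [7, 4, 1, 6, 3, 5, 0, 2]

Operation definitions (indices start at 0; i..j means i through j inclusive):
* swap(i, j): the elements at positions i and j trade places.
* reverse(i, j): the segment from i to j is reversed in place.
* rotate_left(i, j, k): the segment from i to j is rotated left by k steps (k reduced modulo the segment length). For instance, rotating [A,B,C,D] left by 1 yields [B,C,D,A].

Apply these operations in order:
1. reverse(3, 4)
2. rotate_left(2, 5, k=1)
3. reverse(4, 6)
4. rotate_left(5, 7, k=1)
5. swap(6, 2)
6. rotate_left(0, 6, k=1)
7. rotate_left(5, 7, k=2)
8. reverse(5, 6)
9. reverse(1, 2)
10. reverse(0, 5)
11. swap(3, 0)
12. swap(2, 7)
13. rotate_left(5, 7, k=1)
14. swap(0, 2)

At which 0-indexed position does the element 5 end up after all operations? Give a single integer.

Answer: 1

Derivation:
After 1 (reverse(3, 4)): [7, 4, 1, 3, 6, 5, 0, 2]
After 2 (rotate_left(2, 5, k=1)): [7, 4, 3, 6, 5, 1, 0, 2]
After 3 (reverse(4, 6)): [7, 4, 3, 6, 0, 1, 5, 2]
After 4 (rotate_left(5, 7, k=1)): [7, 4, 3, 6, 0, 5, 2, 1]
After 5 (swap(6, 2)): [7, 4, 2, 6, 0, 5, 3, 1]
After 6 (rotate_left(0, 6, k=1)): [4, 2, 6, 0, 5, 3, 7, 1]
After 7 (rotate_left(5, 7, k=2)): [4, 2, 6, 0, 5, 1, 3, 7]
After 8 (reverse(5, 6)): [4, 2, 6, 0, 5, 3, 1, 7]
After 9 (reverse(1, 2)): [4, 6, 2, 0, 5, 3, 1, 7]
After 10 (reverse(0, 5)): [3, 5, 0, 2, 6, 4, 1, 7]
After 11 (swap(3, 0)): [2, 5, 0, 3, 6, 4, 1, 7]
After 12 (swap(2, 7)): [2, 5, 7, 3, 6, 4, 1, 0]
After 13 (rotate_left(5, 7, k=1)): [2, 5, 7, 3, 6, 1, 0, 4]
After 14 (swap(0, 2)): [7, 5, 2, 3, 6, 1, 0, 4]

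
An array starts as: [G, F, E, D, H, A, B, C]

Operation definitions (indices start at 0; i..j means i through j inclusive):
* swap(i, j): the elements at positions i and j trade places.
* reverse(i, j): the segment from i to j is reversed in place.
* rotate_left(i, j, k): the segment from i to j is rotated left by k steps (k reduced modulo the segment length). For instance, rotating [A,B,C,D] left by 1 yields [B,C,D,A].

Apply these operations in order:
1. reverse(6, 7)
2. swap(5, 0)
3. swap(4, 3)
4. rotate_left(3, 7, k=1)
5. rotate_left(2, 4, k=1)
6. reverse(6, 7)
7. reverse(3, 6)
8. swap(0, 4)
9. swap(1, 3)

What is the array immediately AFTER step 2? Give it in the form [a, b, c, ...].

Answer: [A, F, E, D, H, G, C, B]

Derivation:
After 1 (reverse(6, 7)): [G, F, E, D, H, A, C, B]
After 2 (swap(5, 0)): [A, F, E, D, H, G, C, B]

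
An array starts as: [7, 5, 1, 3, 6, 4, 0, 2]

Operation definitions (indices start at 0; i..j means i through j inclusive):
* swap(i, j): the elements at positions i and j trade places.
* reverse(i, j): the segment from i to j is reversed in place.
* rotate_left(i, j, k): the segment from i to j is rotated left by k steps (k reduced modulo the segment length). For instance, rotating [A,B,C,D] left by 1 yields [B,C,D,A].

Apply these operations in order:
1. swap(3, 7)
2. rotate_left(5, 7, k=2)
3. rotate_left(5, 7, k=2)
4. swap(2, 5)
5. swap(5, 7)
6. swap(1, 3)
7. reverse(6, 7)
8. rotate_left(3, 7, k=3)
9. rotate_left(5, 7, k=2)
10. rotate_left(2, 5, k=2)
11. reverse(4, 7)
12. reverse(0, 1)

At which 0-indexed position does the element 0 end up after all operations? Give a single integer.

Answer: 7

Derivation:
After 1 (swap(3, 7)): [7, 5, 1, 2, 6, 4, 0, 3]
After 2 (rotate_left(5, 7, k=2)): [7, 5, 1, 2, 6, 3, 4, 0]
After 3 (rotate_left(5, 7, k=2)): [7, 5, 1, 2, 6, 0, 3, 4]
After 4 (swap(2, 5)): [7, 5, 0, 2, 6, 1, 3, 4]
After 5 (swap(5, 7)): [7, 5, 0, 2, 6, 4, 3, 1]
After 6 (swap(1, 3)): [7, 2, 0, 5, 6, 4, 3, 1]
After 7 (reverse(6, 7)): [7, 2, 0, 5, 6, 4, 1, 3]
After 8 (rotate_left(3, 7, k=3)): [7, 2, 0, 1, 3, 5, 6, 4]
After 9 (rotate_left(5, 7, k=2)): [7, 2, 0, 1, 3, 4, 5, 6]
After 10 (rotate_left(2, 5, k=2)): [7, 2, 3, 4, 0, 1, 5, 6]
After 11 (reverse(4, 7)): [7, 2, 3, 4, 6, 5, 1, 0]
After 12 (reverse(0, 1)): [2, 7, 3, 4, 6, 5, 1, 0]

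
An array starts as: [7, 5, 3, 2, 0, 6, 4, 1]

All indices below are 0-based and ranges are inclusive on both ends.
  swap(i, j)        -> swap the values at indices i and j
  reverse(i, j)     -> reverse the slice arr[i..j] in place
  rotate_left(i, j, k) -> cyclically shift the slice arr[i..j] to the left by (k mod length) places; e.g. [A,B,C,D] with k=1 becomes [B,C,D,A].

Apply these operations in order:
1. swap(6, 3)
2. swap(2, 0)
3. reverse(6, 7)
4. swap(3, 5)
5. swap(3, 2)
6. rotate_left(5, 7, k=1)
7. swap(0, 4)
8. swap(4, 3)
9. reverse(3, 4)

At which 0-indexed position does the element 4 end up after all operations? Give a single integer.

Answer: 7

Derivation:
After 1 (swap(6, 3)): [7, 5, 3, 4, 0, 6, 2, 1]
After 2 (swap(2, 0)): [3, 5, 7, 4, 0, 6, 2, 1]
After 3 (reverse(6, 7)): [3, 5, 7, 4, 0, 6, 1, 2]
After 4 (swap(3, 5)): [3, 5, 7, 6, 0, 4, 1, 2]
After 5 (swap(3, 2)): [3, 5, 6, 7, 0, 4, 1, 2]
After 6 (rotate_left(5, 7, k=1)): [3, 5, 6, 7, 0, 1, 2, 4]
After 7 (swap(0, 4)): [0, 5, 6, 7, 3, 1, 2, 4]
After 8 (swap(4, 3)): [0, 5, 6, 3, 7, 1, 2, 4]
After 9 (reverse(3, 4)): [0, 5, 6, 7, 3, 1, 2, 4]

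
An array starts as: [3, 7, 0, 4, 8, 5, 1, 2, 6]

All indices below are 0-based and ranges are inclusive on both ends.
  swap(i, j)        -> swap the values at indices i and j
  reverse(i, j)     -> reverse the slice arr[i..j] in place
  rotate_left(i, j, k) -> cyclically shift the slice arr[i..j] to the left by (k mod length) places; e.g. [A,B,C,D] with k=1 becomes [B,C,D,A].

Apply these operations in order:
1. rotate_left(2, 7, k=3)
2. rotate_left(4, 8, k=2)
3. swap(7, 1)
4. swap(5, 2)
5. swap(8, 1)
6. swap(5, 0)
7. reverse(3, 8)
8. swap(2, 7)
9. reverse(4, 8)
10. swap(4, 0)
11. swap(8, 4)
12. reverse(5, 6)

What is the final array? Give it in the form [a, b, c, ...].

Answer: [1, 0, 4, 2, 7, 3, 8, 6, 5]

Derivation:
After 1 (rotate_left(2, 7, k=3)): [3, 7, 5, 1, 2, 0, 4, 8, 6]
After 2 (rotate_left(4, 8, k=2)): [3, 7, 5, 1, 4, 8, 6, 2, 0]
After 3 (swap(7, 1)): [3, 2, 5, 1, 4, 8, 6, 7, 0]
After 4 (swap(5, 2)): [3, 2, 8, 1, 4, 5, 6, 7, 0]
After 5 (swap(8, 1)): [3, 0, 8, 1, 4, 5, 6, 7, 2]
After 6 (swap(5, 0)): [5, 0, 8, 1, 4, 3, 6, 7, 2]
After 7 (reverse(3, 8)): [5, 0, 8, 2, 7, 6, 3, 4, 1]
After 8 (swap(2, 7)): [5, 0, 4, 2, 7, 6, 3, 8, 1]
After 9 (reverse(4, 8)): [5, 0, 4, 2, 1, 8, 3, 6, 7]
After 10 (swap(4, 0)): [1, 0, 4, 2, 5, 8, 3, 6, 7]
After 11 (swap(8, 4)): [1, 0, 4, 2, 7, 8, 3, 6, 5]
After 12 (reverse(5, 6)): [1, 0, 4, 2, 7, 3, 8, 6, 5]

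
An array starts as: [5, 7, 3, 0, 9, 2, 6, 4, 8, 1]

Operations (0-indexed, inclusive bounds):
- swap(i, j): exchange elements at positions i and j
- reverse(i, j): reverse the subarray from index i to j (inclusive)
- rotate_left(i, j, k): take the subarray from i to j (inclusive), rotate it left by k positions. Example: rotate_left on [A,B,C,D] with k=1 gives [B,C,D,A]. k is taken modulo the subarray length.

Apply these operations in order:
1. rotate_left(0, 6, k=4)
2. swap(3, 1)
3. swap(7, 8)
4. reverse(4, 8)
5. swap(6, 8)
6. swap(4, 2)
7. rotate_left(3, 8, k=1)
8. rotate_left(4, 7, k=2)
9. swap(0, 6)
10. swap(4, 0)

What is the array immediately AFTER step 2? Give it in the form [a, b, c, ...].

After 1 (rotate_left(0, 6, k=4)): [9, 2, 6, 5, 7, 3, 0, 4, 8, 1]
After 2 (swap(3, 1)): [9, 5, 6, 2, 7, 3, 0, 4, 8, 1]

Answer: [9, 5, 6, 2, 7, 3, 0, 4, 8, 1]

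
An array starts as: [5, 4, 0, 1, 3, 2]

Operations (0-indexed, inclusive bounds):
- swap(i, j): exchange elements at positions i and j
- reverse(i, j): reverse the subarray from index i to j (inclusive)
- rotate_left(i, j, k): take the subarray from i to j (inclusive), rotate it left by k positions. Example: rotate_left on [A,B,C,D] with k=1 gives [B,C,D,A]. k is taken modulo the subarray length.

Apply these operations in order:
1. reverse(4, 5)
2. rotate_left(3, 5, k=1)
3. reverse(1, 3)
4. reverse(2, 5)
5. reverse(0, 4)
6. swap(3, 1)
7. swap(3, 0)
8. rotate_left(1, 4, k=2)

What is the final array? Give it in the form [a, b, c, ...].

Answer: [3, 4, 5, 2, 1, 0]

Derivation:
After 1 (reverse(4, 5)): [5, 4, 0, 1, 2, 3]
After 2 (rotate_left(3, 5, k=1)): [5, 4, 0, 2, 3, 1]
After 3 (reverse(1, 3)): [5, 2, 0, 4, 3, 1]
After 4 (reverse(2, 5)): [5, 2, 1, 3, 4, 0]
After 5 (reverse(0, 4)): [4, 3, 1, 2, 5, 0]
After 6 (swap(3, 1)): [4, 2, 1, 3, 5, 0]
After 7 (swap(3, 0)): [3, 2, 1, 4, 5, 0]
After 8 (rotate_left(1, 4, k=2)): [3, 4, 5, 2, 1, 0]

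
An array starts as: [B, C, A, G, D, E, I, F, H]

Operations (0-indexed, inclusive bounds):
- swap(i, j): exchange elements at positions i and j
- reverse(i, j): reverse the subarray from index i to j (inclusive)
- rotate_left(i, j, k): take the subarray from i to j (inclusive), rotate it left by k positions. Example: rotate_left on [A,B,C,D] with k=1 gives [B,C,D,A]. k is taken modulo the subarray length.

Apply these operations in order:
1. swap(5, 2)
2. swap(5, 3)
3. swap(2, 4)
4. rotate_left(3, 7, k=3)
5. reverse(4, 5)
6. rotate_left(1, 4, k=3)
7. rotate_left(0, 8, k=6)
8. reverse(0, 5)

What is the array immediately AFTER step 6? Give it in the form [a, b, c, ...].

Answer: [B, A, C, D, I, F, E, G, H]

Derivation:
After 1 (swap(5, 2)): [B, C, E, G, D, A, I, F, H]
After 2 (swap(5, 3)): [B, C, E, A, D, G, I, F, H]
After 3 (swap(2, 4)): [B, C, D, A, E, G, I, F, H]
After 4 (rotate_left(3, 7, k=3)): [B, C, D, I, F, A, E, G, H]
After 5 (reverse(4, 5)): [B, C, D, I, A, F, E, G, H]
After 6 (rotate_left(1, 4, k=3)): [B, A, C, D, I, F, E, G, H]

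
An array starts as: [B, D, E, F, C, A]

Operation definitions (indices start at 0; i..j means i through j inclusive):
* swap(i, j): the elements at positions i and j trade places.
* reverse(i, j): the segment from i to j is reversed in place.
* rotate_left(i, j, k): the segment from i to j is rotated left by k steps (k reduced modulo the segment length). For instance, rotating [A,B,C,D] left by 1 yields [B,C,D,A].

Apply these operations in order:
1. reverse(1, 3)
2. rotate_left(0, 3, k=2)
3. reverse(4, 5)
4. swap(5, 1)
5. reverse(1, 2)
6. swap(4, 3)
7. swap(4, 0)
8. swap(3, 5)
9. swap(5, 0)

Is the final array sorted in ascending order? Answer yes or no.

Answer: yes

Derivation:
After 1 (reverse(1, 3)): [B, F, E, D, C, A]
After 2 (rotate_left(0, 3, k=2)): [E, D, B, F, C, A]
After 3 (reverse(4, 5)): [E, D, B, F, A, C]
After 4 (swap(5, 1)): [E, C, B, F, A, D]
After 5 (reverse(1, 2)): [E, B, C, F, A, D]
After 6 (swap(4, 3)): [E, B, C, A, F, D]
After 7 (swap(4, 0)): [F, B, C, A, E, D]
After 8 (swap(3, 5)): [F, B, C, D, E, A]
After 9 (swap(5, 0)): [A, B, C, D, E, F]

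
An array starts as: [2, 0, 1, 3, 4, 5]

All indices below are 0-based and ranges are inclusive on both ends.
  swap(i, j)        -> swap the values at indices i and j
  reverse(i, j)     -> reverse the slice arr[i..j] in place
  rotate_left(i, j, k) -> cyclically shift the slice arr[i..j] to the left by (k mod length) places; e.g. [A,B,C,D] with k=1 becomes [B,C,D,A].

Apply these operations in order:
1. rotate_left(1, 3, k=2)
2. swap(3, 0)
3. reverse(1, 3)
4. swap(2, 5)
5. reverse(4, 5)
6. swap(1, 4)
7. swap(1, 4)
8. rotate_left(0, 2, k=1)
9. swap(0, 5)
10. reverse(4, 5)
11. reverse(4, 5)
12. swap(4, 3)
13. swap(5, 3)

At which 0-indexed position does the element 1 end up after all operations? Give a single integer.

After 1 (rotate_left(1, 3, k=2)): [2, 3, 0, 1, 4, 5]
After 2 (swap(3, 0)): [1, 3, 0, 2, 4, 5]
After 3 (reverse(1, 3)): [1, 2, 0, 3, 4, 5]
After 4 (swap(2, 5)): [1, 2, 5, 3, 4, 0]
After 5 (reverse(4, 5)): [1, 2, 5, 3, 0, 4]
After 6 (swap(1, 4)): [1, 0, 5, 3, 2, 4]
After 7 (swap(1, 4)): [1, 2, 5, 3, 0, 4]
After 8 (rotate_left(0, 2, k=1)): [2, 5, 1, 3, 0, 4]
After 9 (swap(0, 5)): [4, 5, 1, 3, 0, 2]
After 10 (reverse(4, 5)): [4, 5, 1, 3, 2, 0]
After 11 (reverse(4, 5)): [4, 5, 1, 3, 0, 2]
After 12 (swap(4, 3)): [4, 5, 1, 0, 3, 2]
After 13 (swap(5, 3)): [4, 5, 1, 2, 3, 0]

Answer: 2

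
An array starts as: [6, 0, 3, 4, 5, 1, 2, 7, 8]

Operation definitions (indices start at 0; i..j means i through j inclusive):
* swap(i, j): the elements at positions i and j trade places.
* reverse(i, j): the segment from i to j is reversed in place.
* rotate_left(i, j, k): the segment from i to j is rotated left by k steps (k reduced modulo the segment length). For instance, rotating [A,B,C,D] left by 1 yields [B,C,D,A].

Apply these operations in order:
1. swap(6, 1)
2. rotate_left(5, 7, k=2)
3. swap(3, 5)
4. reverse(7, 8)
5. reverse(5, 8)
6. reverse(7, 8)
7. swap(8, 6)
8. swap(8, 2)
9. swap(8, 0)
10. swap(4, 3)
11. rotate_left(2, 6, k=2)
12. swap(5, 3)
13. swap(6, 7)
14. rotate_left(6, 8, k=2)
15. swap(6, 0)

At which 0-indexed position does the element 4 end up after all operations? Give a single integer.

After 1 (swap(6, 1)): [6, 2, 3, 4, 5, 1, 0, 7, 8]
After 2 (rotate_left(5, 7, k=2)): [6, 2, 3, 4, 5, 7, 1, 0, 8]
After 3 (swap(3, 5)): [6, 2, 3, 7, 5, 4, 1, 0, 8]
After 4 (reverse(7, 8)): [6, 2, 3, 7, 5, 4, 1, 8, 0]
After 5 (reverse(5, 8)): [6, 2, 3, 7, 5, 0, 8, 1, 4]
After 6 (reverse(7, 8)): [6, 2, 3, 7, 5, 0, 8, 4, 1]
After 7 (swap(8, 6)): [6, 2, 3, 7, 5, 0, 1, 4, 8]
After 8 (swap(8, 2)): [6, 2, 8, 7, 5, 0, 1, 4, 3]
After 9 (swap(8, 0)): [3, 2, 8, 7, 5, 0, 1, 4, 6]
After 10 (swap(4, 3)): [3, 2, 8, 5, 7, 0, 1, 4, 6]
After 11 (rotate_left(2, 6, k=2)): [3, 2, 7, 0, 1, 8, 5, 4, 6]
After 12 (swap(5, 3)): [3, 2, 7, 8, 1, 0, 5, 4, 6]
After 13 (swap(6, 7)): [3, 2, 7, 8, 1, 0, 4, 5, 6]
After 14 (rotate_left(6, 8, k=2)): [3, 2, 7, 8, 1, 0, 6, 4, 5]
After 15 (swap(6, 0)): [6, 2, 7, 8, 1, 0, 3, 4, 5]

Answer: 7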